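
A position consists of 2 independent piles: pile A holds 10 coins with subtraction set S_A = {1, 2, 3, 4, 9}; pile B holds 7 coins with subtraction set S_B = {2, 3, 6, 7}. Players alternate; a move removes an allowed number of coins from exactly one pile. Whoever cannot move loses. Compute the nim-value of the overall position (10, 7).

Pile A, S = {1, 2, 3, 4, 9}:
G(0) = 0
G(1) = mex{0} = 1
G(2) = mex{1,0} = 2
G(3) = mex{2,1,0} = 3
G(4) = mex{3,2,1,0} = 4
G(5) = mex{4,3,2,1} = 0
G(6) = mex{0,4,3,2} = 1
G(7) = mex{1,0,4,3} = 2
G(8) = mex{2,1,0,4} = 3
G(9) = mex{3,2,1,0,0} = 4
G(10) = mex{4,3,2,1,1} = 0
G_A(10) = 0.
Pile B, S = {2, 3, 6, 7}:
n : 0 1 2 3 4 5 6 7
G : 0 0 1 1 2 0 3 1
G_B(7) = 1.
Combined Grundy value = 0 ⊕ 1 = 1.

1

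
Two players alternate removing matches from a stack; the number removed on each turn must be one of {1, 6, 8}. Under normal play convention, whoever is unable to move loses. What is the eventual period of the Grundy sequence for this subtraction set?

n :  0  1  2  3  4  5  6  7  8  9 10 11 12 13 14 15 16
G :  0  1  0  1  0  1  2  0  1  0  1  0  1  2  0  1  0
G(n+7) = G(n) holds for n = 0,…,7 (a full window of length max(S) = 8), so the sequence is purely periodic with period 7.

7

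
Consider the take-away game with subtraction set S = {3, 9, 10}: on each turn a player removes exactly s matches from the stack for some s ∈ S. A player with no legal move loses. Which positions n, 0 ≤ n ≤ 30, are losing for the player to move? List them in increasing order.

0, 1, 2, 6, 7, 8, 13, 14, 19, 20, 21, 25, 26, 27

n :  0  1  2  3  4  5  6  7  8  9 10 11 12 13 14 15 16 17 18 19 20 21 22 23 24 25 26 27 28 29 30
G :  0  0  0  1  1  1  0  0  0  1  1  1  2  0  0  3  1  1  2  0  0  0  1  1  1  0  0  0  1  1  1
P-positions are exactly the n with G(n) = 0.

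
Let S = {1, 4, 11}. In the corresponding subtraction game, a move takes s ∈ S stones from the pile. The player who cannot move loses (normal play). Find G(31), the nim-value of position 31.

G(0) = 0
G(1) = mex{0} = 1
G(2) = mex{1} = 0
G(3) = mex{0} = 1
G(4) = mex{1,0} = 2
G(5) = mex{2,1} = 0
G(6) = mex{0,0} = 1
G(7) = mex{1,1} = 0
G(8) = mex{0,2} = 1
G(9) = mex{1,0} = 2
G(10) = mex{2,1} = 0
G(11) = mex{0,0,0} = 1
G(12) = mex{1,1,1} = 0
G(13) = mex{0,2,0} = 1
G(14) = mex{1,0,1} = 2
G(15) = mex{2,1,2} = 0
G(16) = mex{0,0,0} = 1
G(17) = mex{1,1,1} = 0
G(18) = mex{0,2,0} = 1
G(19) = mex{1,0,1} = 2
G(20) = mex{2,1,2} = 0
G(21) = mex{0,0,0} = 1
G(22) = mex{1,1,1} = 0
G(23) = mex{0,2,0} = 1
G(24) = mex{1,0,1} = 2
G(25) = mex{2,1,2} = 0
G(26) = mex{0,0,0} = 1
G(27) = mex{1,1,1} = 0
G(28) = mex{0,2,0} = 1
G(29) = mex{1,0,1} = 2
G(30) = mex{2,1,2} = 0
G(31) = mex{0,0,0} = 1

1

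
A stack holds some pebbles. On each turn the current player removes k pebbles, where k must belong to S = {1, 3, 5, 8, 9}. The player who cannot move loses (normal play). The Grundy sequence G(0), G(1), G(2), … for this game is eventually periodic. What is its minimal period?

G(0) = 0
G(1) = mex{0} = 1
G(2) = mex{1} = 0
G(3) = mex{0,0} = 1
G(4) = mex{1,1} = 0
G(5) = mex{0,0,0} = 1
G(6) = mex{1,1,1} = 0
G(7) = mex{0,0,0} = 1
G(8) = mex{1,1,1,0} = 2
G(9) = mex{2,0,0,1,0} = 3
G(10) = mex{3,1,1,0,1} = 2
G(11) = mex{2,2,0,1,0} = 3
G(12) = mex{3,3,1,0,1} = 2
G(13) = mex{2,2,2,1,0} = 3
G(14) = mex{3,3,3,0,1} = 2
G(15) = mex{2,2,2,1,0} = 3
G(16) = mex{3,3,3,2,1} = 0
G(17) = mex{0,2,2,3,2} = 1
G(18) = mex{1,3,3,2,3} = 0
G(19) = mex{0,0,2,3,2} = 1
G(20) = mex{1,1,3,2,3} = 0
G(21) = mex{0,0,0,3,2} = 1
G(22) = mex{1,1,1,2,3} = 0
G(23) = mex{0,0,0,3,2} = 1
G(24) = mex{1,1,1,0,3} = 2
G(25) = mex{2,0,0,1,0} = 3
G(26) = mex{3,1,1,0,1} = 2
G(27) = mex{2,2,0,1,0} = 3
G(28) = mex{3,3,1,0,1} = 2
G(29) = mex{2,2,2,1,0} = 3
G(30) = mex{3,3,3,0,1} = 2
G(31) = mex{2,2,2,1,0} = 3
G(32) = mex{3,3,3,2,1} = 0
G(33) = mex{0,2,2,3,2} = 1
G(n+16) = G(n) holds for n = 0,…,8 (a full window of length max(S) = 9), so the sequence is purely periodic with period 16.

16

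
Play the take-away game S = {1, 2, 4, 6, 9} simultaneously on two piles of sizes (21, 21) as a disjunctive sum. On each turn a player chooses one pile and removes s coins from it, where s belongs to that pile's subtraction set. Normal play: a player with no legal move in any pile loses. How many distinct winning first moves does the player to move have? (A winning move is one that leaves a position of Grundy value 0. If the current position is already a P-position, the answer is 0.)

0

All piles use S = {1, 2, 4, 6, 9}:
G(0) = 0
G(1) = mex{0} = 1
G(2) = mex{1,0} = 2
G(3) = mex{2,1} = 0
G(4) = mex{0,2,0} = 1
G(5) = mex{1,0,1} = 2
G(6) = mex{2,1,2,0} = 3
G(7) = mex{3,2,0,1} = 4
G(8) = mex{4,3,1,2} = 0
G(9) = mex{0,4,2,0,0} = 1
G(10) = mex{1,0,3,1,1} = 2
G(11) = mex{2,1,4,2,2} = 0
G(12) = mex{0,2,0,3,0} = 1
G(13) = mex{1,0,1,4,1} = 2
G(14) = mex{2,1,2,0,2} = 3
G(15) = mex{3,2,0,1,3} = 4
G(16) = mex{4,3,1,2,4} = 0
G(17) = mex{0,4,2,0,0} = 1
G(18) = mex{1,0,3,1,1} = 2
G(19) = mex{2,1,4,2,2} = 0
G(20) = mex{0,2,0,3,0} = 1
G(21) = mex{1,0,1,4,1} = 2
Pile A: G(21) = 2.
Pile B: G(21) = 2.
Combined Grundy value = 2 ⊕ 2 = 0.
A winning move leaves total XOR = 0, i.e. changes one component's Grundy value g to g ⊕ X where X is the current total.
Pile A: target g' = 2⊕0 = 2, but every legal move changes the Grundy value (mex property), so 0 moves.
Pile B: target g' = 2⊕0 = 2, but every legal move changes the Grundy value (mex property), so 0 moves.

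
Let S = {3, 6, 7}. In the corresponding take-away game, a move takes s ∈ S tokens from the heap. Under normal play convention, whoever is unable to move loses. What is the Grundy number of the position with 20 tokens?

n :  0  1  2  3  4  5  6  7  8  9 10 11 12 13 14 15 16 17 18 19 20
G :  0  0  0  1  1  1  2  2  2  3  0  0  0  1  1  1  2  2  2  3  0

0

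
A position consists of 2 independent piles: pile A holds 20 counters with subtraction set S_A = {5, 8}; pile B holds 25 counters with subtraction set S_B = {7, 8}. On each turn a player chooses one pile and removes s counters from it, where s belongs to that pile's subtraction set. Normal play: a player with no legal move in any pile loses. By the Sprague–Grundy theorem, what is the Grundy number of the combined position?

0

Pile A, S = {5, 8}:
n :  0  1  2  3  4  5  6  7  8  9 10 11 12 13 14 15 16 17 18 19 20
G :  0  0  0  0  0  1  1  1  1  1  2  2  2  0  0  0  0  0  1  1  1
G_A(20) = 1.
Pile B, S = {7, 8}:
G(0) = 0
G(1) = mex{} = 0
G(2) = mex{} = 0
G(3) = mex{} = 0
G(4) = mex{} = 0
G(5) = mex{} = 0
G(6) = mex{} = 0
G(7) = mex{0} = 1
G(8) = mex{0,0} = 1
G(9) = mex{0,0} = 1
G(10) = mex{0,0} = 1
G(11) = mex{0,0} = 1
G(12) = mex{0,0} = 1
G(13) = mex{0,0} = 1
G(14) = mex{1,0} = 2
G(15) = mex{1,1} = 0
G(16) = mex{1,1} = 0
G(17) = mex{1,1} = 0
G(18) = mex{1,1} = 0
G(19) = mex{1,1} = 0
G(20) = mex{1,1} = 0
G(21) = mex{2,1} = 0
G(22) = mex{0,2} = 1
G(23) = mex{0,0} = 1
G(24) = mex{0,0} = 1
G(25) = mex{0,0} = 1
G_B(25) = 1.
Combined Grundy value = 1 ⊕ 1 = 0.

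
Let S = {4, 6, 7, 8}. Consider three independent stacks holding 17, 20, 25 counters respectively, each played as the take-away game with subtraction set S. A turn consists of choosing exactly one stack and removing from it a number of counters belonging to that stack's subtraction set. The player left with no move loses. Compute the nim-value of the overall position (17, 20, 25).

3

All stacks use S = {4, 6, 7, 8}:
G(0) = 0
G(1) = mex{} = 0
G(2) = mex{} = 0
G(3) = mex{} = 0
G(4) = mex{0} = 1
G(5) = mex{0} = 1
G(6) = mex{0,0} = 1
G(7) = mex{0,0,0} = 1
G(8) = mex{1,0,0,0} = 2
G(9) = mex{1,0,0,0} = 2
G(10) = mex{1,1,0,0} = 2
G(11) = mex{1,1,1,0} = 2
G(12) = mex{2,1,1,1} = 0
G(13) = mex{2,1,1,1} = 0
G(14) = mex{2,2,1,1} = 0
G(15) = mex{2,2,2,1} = 0
G(16) = mex{0,2,2,2} = 1
G(17) = mex{0,2,2,2} = 1
G(18) = mex{0,0,2,2} = 1
G(19) = mex{0,0,0,2} = 1
G(20) = mex{1,0,0,0} = 2
G(21) = mex{1,0,0,0} = 2
G(22) = mex{1,1,0,0} = 2
G(23) = mex{1,1,1,0} = 2
G(24) = mex{2,1,1,1} = 0
G(25) = mex{2,1,1,1} = 0
Stack A: G(17) = 1.
Stack B: G(20) = 2.
Stack C: G(25) = 0.
Combined Grundy value = 1 ⊕ 2 ⊕ 0 = 3.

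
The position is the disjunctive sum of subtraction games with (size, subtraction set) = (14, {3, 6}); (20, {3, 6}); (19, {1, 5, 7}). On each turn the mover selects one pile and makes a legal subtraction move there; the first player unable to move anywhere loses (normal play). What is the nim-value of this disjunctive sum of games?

Pile A, S = {3, 6}:
n :  0  1  2  3  4  5  6  7  8  9 10 11 12 13 14
G :  0  0  0  1  1  1  2  2  2  0  0  0  1  1  1
G_A(14) = 1.
Pile B, S = {3, 6}:
n :  0  1  2  3  4  5  6  7  8  9 10 11 12 13 14 15 16 17 18 19 20
G :  0  0  0  1  1  1  2  2  2  0  0  0  1  1  1  2  2  2  0  0  0
G_B(20) = 0.
Pile C, S = {1, 5, 7}:
G(0) = 0
G(1) = mex{0} = 1
G(2) = mex{1} = 0
G(3) = mex{0} = 1
G(4) = mex{1} = 0
G(5) = mex{0,0} = 1
G(6) = mex{1,1} = 0
G(7) = mex{0,0,0} = 1
G(8) = mex{1,1,1} = 0
G(9) = mex{0,0,0} = 1
G(10) = mex{1,1,1} = 0
G(11) = mex{0,0,0} = 1
G(12) = mex{1,1,1} = 0
G(13) = mex{0,0,0} = 1
G(14) = mex{1,1,1} = 0
G(15) = mex{0,0,0} = 1
G(16) = mex{1,1,1} = 0
G(17) = mex{0,0,0} = 1
G(18) = mex{1,1,1} = 0
G(19) = mex{0,0,0} = 1
G_C(19) = 1.
Combined Grundy value = 1 ⊕ 0 ⊕ 1 = 0.

0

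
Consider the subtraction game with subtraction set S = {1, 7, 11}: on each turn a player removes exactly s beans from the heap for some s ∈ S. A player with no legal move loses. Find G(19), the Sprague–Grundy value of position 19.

1

G(0) = 0
G(1) = mex{0} = 1
G(2) = mex{1} = 0
G(3) = mex{0} = 1
G(4) = mex{1} = 0
G(5) = mex{0} = 1
G(6) = mex{1} = 0
G(7) = mex{0,0} = 1
G(8) = mex{1,1} = 0
G(9) = mex{0,0} = 1
G(10) = mex{1,1} = 0
G(11) = mex{0,0,0} = 1
G(12) = mex{1,1,1} = 0
G(13) = mex{0,0,0} = 1
G(14) = mex{1,1,1} = 0
G(15) = mex{0,0,0} = 1
G(16) = mex{1,1,1} = 0
G(17) = mex{0,0,0} = 1
G(18) = mex{1,1,1} = 0
G(19) = mex{0,0,0} = 1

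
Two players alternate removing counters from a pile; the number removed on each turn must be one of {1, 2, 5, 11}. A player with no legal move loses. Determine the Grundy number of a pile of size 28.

n :  0  1  2  3  4  5  6  7  8  9 10 11 12 13 14 15 16 17 18 19 20 21 22 23 24 25 26 27 28
G :  0  1  2  0  1  2  0  1  2  0  1  2  0  1  2  0  1  2  0  1  2  0  1  2  0  1  2  0  1

1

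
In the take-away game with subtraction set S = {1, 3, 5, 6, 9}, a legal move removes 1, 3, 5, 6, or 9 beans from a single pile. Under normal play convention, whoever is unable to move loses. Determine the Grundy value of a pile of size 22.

G(0) = 0
G(1) = mex{0} = 1
G(2) = mex{1} = 0
G(3) = mex{0,0} = 1
G(4) = mex{1,1} = 0
G(5) = mex{0,0,0} = 1
G(6) = mex{1,1,1,0} = 2
G(7) = mex{2,0,0,1} = 3
G(8) = mex{3,1,1,0} = 2
G(9) = mex{2,2,0,1,0} = 3
G(10) = mex{3,3,1,0,1} = 2
G(11) = mex{2,2,2,1,0} = 3
G(12) = mex{3,3,3,2,1} = 0
G(13) = mex{0,2,2,3,0} = 1
G(14) = mex{1,3,3,2,1} = 0
G(15) = mex{0,0,2,3,2} = 1
G(16) = mex{1,1,3,2,3} = 0
G(17) = mex{0,0,0,3,2} = 1
G(18) = mex{1,1,1,0,3} = 2
G(19) = mex{2,0,0,1,2} = 3
G(20) = mex{3,1,1,0,3} = 2
G(21) = mex{2,2,0,1,0} = 3
G(22) = mex{3,3,1,0,1} = 2

2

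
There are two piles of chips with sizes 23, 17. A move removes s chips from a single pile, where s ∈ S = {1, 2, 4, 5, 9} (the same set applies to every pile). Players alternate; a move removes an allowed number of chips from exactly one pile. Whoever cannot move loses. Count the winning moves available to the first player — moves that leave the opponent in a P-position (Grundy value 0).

All piles use S = {1, 2, 4, 5, 9}:
n :  0  1  2  3  4  5  6  7  8  9 10 11 12 13 14 15 16 17 18 19 20 21 22 23
G :  0  1  2  0  1  2  0  1  2  3  4  5  3  0  1  2  0  1  2  0  1  2  3  4
Pile A: G(23) = 4.
Pile B: G(17) = 1.
Combined Grundy value = 4 ⊕ 1 = 5.
A winning move leaves total XOR = 0, i.e. changes one component's Grundy value g to g ⊕ X where X is the current total.
Pile A: need g' = 4⊕5 = 1. Options: 23−1→G=3, 23−2→G=2, 23−4→G=0, 23−5→G=2, 23−9→G=1. Hits: 1.
Pile B: need g' = 1⊕5 = 4. Options: 17−1→G=0, 17−2→G=2, 17−4→G=0, 17−5→G=3, 17−9→G=2. Hits: 0.

1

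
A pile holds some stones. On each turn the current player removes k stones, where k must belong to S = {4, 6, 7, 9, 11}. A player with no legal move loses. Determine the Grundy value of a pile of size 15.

0

G(0) = 0
G(1) = mex{} = 0
G(2) = mex{} = 0
G(3) = mex{} = 0
G(4) = mex{0} = 1
G(5) = mex{0} = 1
G(6) = mex{0,0} = 1
G(7) = mex{0,0,0} = 1
G(8) = mex{1,0,0} = 2
G(9) = mex{1,0,0,0} = 2
G(10) = mex{1,1,0,0} = 2
G(11) = mex{1,1,1,0,0} = 2
G(12) = mex{2,1,1,0,0} = 3
G(13) = mex{2,1,1,1,0} = 3
G(14) = mex{2,2,1,1,0} = 3
G(15) = mex{2,2,2,1,1} = 0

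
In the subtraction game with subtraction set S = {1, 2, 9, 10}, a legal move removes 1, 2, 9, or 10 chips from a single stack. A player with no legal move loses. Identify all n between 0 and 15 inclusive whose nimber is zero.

0, 3, 6, 11, 14

G(0) = 0
G(1) = mex{0} = 1
G(2) = mex{1,0} = 2
G(3) = mex{2,1} = 0
G(4) = mex{0,2} = 1
G(5) = mex{1,0} = 2
G(6) = mex{2,1} = 0
G(7) = mex{0,2} = 1
G(8) = mex{1,0} = 2
G(9) = mex{2,1,0} = 3
G(10) = mex{3,2,1,0} = 4
G(11) = mex{4,3,2,1} = 0
G(12) = mex{0,4,0,2} = 1
G(13) = mex{1,0,1,0} = 2
G(14) = mex{2,1,2,1} = 0
G(15) = mex{0,2,0,2} = 1
P-positions are exactly the n with G(n) = 0.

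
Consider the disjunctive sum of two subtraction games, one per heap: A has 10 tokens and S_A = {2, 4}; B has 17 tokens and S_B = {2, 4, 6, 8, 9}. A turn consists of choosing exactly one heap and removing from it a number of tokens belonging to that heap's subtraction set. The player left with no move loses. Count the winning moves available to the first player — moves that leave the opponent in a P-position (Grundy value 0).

1

Heap A, S = {2, 4}:
n :  0  1  2  3  4  5  6  7  8  9 10
G :  0  0  1  1  2  2  0  0  1  1  2
G_A(10) = 2.
Heap B, S = {2, 4, 6, 8, 9}:
G(0) = 0
G(1) = mex{} = 0
G(2) = mex{0} = 1
G(3) = mex{0} = 1
G(4) = mex{1,0} = 2
G(5) = mex{1,0} = 2
G(6) = mex{2,1,0} = 3
G(7) = mex{2,1,0} = 3
G(8) = mex{3,2,1,0} = 4
G(9) = mex{3,2,1,0,0} = 4
G(10) = mex{4,3,2,1,0} = 5
G(11) = mex{4,3,2,1,1} = 0
G(12) = mex{5,4,3,2,1} = 0
G(13) = mex{0,4,3,2,2} = 1
G(14) = mex{0,5,4,3,2} = 1
G(15) = mex{1,0,4,3,3} = 2
G(16) = mex{1,0,5,4,3} = 2
G(17) = mex{2,1,0,4,4} = 3
G_B(17) = 3.
Combined Grundy value = 2 ⊕ 3 = 1.
A winning move leaves total XOR = 0, i.e. changes one component's Grundy value g to g ⊕ X where X is the current total.
Heap A: need g' = 2⊕1 = 3. Options: 10−2→G=1, 10−4→G=0. Hits: 0.
Heap B: need g' = 3⊕1 = 2. Options: 17−2→G=2, 17−4→G=1, 17−6→G=0, 17−8→G=4, 17−9→G=4. Hits: 1.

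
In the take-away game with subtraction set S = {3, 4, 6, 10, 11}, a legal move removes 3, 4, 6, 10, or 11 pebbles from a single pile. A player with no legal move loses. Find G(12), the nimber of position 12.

1

G(0) = 0
G(1) = mex{} = 0
G(2) = mex{} = 0
G(3) = mex{0} = 1
G(4) = mex{0,0} = 1
G(5) = mex{0,0} = 1
G(6) = mex{1,0,0} = 2
G(7) = mex{1,1,0} = 2
G(8) = mex{1,1,0} = 2
G(9) = mex{2,1,1} = 0
G(10) = mex{2,2,1,0} = 3
G(11) = mex{2,2,1,0,0} = 3
G(12) = mex{0,2,2,0,0} = 1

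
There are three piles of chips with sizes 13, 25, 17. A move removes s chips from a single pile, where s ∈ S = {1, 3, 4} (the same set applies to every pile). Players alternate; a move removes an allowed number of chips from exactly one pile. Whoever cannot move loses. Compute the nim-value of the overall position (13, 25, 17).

All piles use S = {1, 3, 4}:
n :  0  1  2  3  4  5  6  7  8  9 10 11 12 13 14 15 16 17 18 19 20 21 22 23 24 25
G :  0  1  0  1  2  3  2  0  1  0  1  2  3  2  0  1  0  1  2  3  2  0  1  0  1  2
Pile A: G(13) = 2.
Pile B: G(25) = 2.
Pile C: G(17) = 1.
Combined Grundy value = 2 ⊕ 2 ⊕ 1 = 1.

1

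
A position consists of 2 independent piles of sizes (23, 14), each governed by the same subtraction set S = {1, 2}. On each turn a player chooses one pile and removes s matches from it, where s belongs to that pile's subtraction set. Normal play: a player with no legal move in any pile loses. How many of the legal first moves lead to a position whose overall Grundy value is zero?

0

All piles use S = {1, 2}:
n :  0  1  2  3  4  5  6  7  8  9 10 11 12 13 14 15 16 17 18 19 20 21 22 23
G :  0  1  2  0  1  2  0  1  2  0  1  2  0  1  2  0  1  2  0  1  2  0  1  2
Pile A: G(23) = 2.
Pile B: G(14) = 2.
Combined Grundy value = 2 ⊕ 2 = 0.
A winning move leaves total XOR = 0, i.e. changes one component's Grundy value g to g ⊕ X where X is the current total.
Pile A: target g' = 2⊕0 = 2, but every legal move changes the Grundy value (mex property), so 0 moves.
Pile B: target g' = 2⊕0 = 2, but every legal move changes the Grundy value (mex property), so 0 moves.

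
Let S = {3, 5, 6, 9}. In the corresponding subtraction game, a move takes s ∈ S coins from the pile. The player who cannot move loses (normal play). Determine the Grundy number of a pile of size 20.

n :  0  1  2  3  4  5  6  7  8  9 10 11 12 13 14 15 16 17 18 19 20
G :  0  0  0  1  1  1  2  2  2  3  3  3  0  0  0  1  1  1  2  2  2

2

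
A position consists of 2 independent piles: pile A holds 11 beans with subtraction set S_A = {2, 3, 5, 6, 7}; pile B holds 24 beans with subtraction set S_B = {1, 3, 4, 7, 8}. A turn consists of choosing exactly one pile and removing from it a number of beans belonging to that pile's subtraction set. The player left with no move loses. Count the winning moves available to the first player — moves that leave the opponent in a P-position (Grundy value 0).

Pile A, S = {2, 3, 5, 6, 7}:
G(0) = 0
G(1) = mex{} = 0
G(2) = mex{0} = 1
G(3) = mex{0,0} = 1
G(4) = mex{1,0} = 2
G(5) = mex{1,1,0} = 2
G(6) = mex{2,1,0,0} = 3
G(7) = mex{2,2,1,0,0} = 3
G(8) = mex{3,2,1,1,0} = 4
G(9) = mex{3,3,2,1,1} = 0
G(10) = mex{4,3,2,2,1} = 0
G(11) = mex{0,4,3,2,2} = 1
G_A(11) = 1.
Pile B, S = {1, 3, 4, 7, 8}:
G(0) = 0
G(1) = mex{0} = 1
G(2) = mex{1} = 0
G(3) = mex{0,0} = 1
G(4) = mex{1,1,0} = 2
G(5) = mex{2,0,1} = 3
G(6) = mex{3,1,0} = 2
G(7) = mex{2,2,1,0} = 3
G(8) = mex{3,3,2,1,0} = 4
G(9) = mex{4,2,3,0,1} = 5
G(10) = mex{5,3,2,1,0} = 4
G(11) = mex{4,4,3,2,1} = 0
G(12) = mex{0,5,4,3,2} = 1
G(13) = mex{1,4,5,2,3} = 0
G(14) = mex{0,0,4,3,2} = 1
G(15) = mex{1,1,0,4,3} = 2
G(16) = mex{2,0,1,5,4} = 3
G(17) = mex{3,1,0,4,5} = 2
G(18) = mex{2,2,1,0,4} = 3
G(19) = mex{3,3,2,1,0} = 4
G(20) = mex{4,2,3,0,1} = 5
G(21) = mex{5,3,2,1,0} = 4
G(22) = mex{4,4,3,2,1} = 0
G(23) = mex{0,5,4,3,2} = 1
G(24) = mex{1,4,5,2,3} = 0
G_B(24) = 0.
Combined Grundy value = 1 ⊕ 0 = 1.
A winning move leaves total XOR = 0, i.e. changes one component's Grundy value g to g ⊕ X where X is the current total.
Pile A: need g' = 1⊕1 = 0. Options: 11−2→G=0, 11−3→G=4, 11−5→G=3, 11−6→G=2, 11−7→G=2. Hits: 1.
Pile B: need g' = 0⊕1 = 1. Options: 24−1→G=1, 24−3→G=4, 24−4→G=5, 24−7→G=2, 24−8→G=3. Hits: 1.

2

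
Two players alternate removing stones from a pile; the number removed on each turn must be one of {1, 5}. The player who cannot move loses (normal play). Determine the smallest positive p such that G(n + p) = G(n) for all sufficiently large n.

2

n :  0  1  2  3  4  5  6  7  8  9 10 11 12 13 14
G :  0  1  0  1  0  1  0  1  0  1  0  1  0  1  0
G(n+2) = G(n) holds for n = 0,…,4 (a full window of length max(S) = 5), so the sequence is purely periodic with period 2.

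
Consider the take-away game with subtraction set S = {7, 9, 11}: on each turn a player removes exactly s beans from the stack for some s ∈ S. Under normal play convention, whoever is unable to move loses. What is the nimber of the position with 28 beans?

G(0) = 0
G(1) = mex{} = 0
G(2) = mex{} = 0
G(3) = mex{} = 0
G(4) = mex{} = 0
G(5) = mex{} = 0
G(6) = mex{} = 0
G(7) = mex{0} = 1
G(8) = mex{0} = 1
G(9) = mex{0,0} = 1
G(10) = mex{0,0} = 1
G(11) = mex{0,0,0} = 1
G(12) = mex{0,0,0} = 1
G(13) = mex{0,0,0} = 1
G(14) = mex{1,0,0} = 2
G(15) = mex{1,0,0} = 2
G(16) = mex{1,1,0} = 2
G(17) = mex{1,1,0} = 2
G(18) = mex{1,1,1} = 0
G(19) = mex{1,1,1} = 0
G(20) = mex{1,1,1} = 0
G(21) = mex{2,1,1} = 0
G(22) = mex{2,1,1} = 0
G(23) = mex{2,2,1} = 0
G(24) = mex{2,2,1} = 0
G(25) = mex{0,2,2} = 1
G(26) = mex{0,2,2} = 1
G(27) = mex{0,0,2} = 1
G(28) = mex{0,0,2} = 1

1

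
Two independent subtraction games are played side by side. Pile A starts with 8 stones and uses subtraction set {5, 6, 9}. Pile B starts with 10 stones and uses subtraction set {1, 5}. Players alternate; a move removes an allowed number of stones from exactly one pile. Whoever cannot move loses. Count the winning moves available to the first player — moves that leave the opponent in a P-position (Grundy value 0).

4

Pile A, S = {5, 6, 9}:
n : 0 1 2 3 4 5 6 7 8
G : 0 0 0 0 0 1 1 1 1
G_A(8) = 1.
Pile B, S = {1, 5}:
G(0) = 0
G(1) = mex{0} = 1
G(2) = mex{1} = 0
G(3) = mex{0} = 1
G(4) = mex{1} = 0
G(5) = mex{0,0} = 1
G(6) = mex{1,1} = 0
G(7) = mex{0,0} = 1
G(8) = mex{1,1} = 0
G(9) = mex{0,0} = 1
G(10) = mex{1,1} = 0
G_B(10) = 0.
Combined Grundy value = 1 ⊕ 0 = 1.
A winning move leaves total XOR = 0, i.e. changes one component's Grundy value g to g ⊕ X where X is the current total.
Pile A: need g' = 1⊕1 = 0. Options: 8−5→G=0, 8−6→G=0. Hits: 2.
Pile B: need g' = 0⊕1 = 1. Options: 10−1→G=1, 10−5→G=1. Hits: 2.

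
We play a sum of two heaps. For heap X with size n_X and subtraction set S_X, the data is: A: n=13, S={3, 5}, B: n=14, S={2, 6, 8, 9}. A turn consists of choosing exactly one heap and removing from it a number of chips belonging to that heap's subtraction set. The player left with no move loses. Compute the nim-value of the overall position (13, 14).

Heap A, S = {3, 5}:
G(0) = 0
G(1) = mex{} = 0
G(2) = mex{} = 0
G(3) = mex{0} = 1
G(4) = mex{0} = 1
G(5) = mex{0,0} = 1
G(6) = mex{1,0} = 2
G(7) = mex{1,0} = 2
G(8) = mex{1,1} = 0
G(9) = mex{2,1} = 0
G(10) = mex{2,1} = 0
G(11) = mex{0,2} = 1
G(12) = mex{0,2} = 1
G(13) = mex{0,0} = 1
G_A(13) = 1.
Heap B, S = {2, 6, 8, 9}:
n :  0  1  2  3  4  5  6  7  8  9 10 11 12 13 14
G :  0  0  1  1  0  0  1  1  2  2  3  3  2  2  3
G_B(14) = 3.
Combined Grundy value = 1 ⊕ 3 = 2.

2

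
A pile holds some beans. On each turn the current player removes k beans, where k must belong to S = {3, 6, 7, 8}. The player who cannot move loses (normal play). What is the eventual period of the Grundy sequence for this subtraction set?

n :  0  1  2  3  4  5  6  7  8  9 10 11 12 13 14 15 16 17 18 19 20 21 22 23
G :  0  0  0  1  1  1  2  2  2  3  3  0  0  0  1  1  1  2  2  2  3  3  0  0
G(n+11) = G(n) holds for n = 0,…,7 (a full window of length max(S) = 8), so the sequence is purely periodic with period 11.

11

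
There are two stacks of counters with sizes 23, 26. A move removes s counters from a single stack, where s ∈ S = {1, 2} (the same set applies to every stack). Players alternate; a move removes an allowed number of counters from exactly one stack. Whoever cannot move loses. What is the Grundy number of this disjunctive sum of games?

0

All stacks use S = {1, 2}:
n :  0  1  2  3  4  5  6  7  8  9 10 11 12 13 14 15 16 17 18 19 20 21 22 23 24 25 26
G :  0  1  2  0  1  2  0  1  2  0  1  2  0  1  2  0  1  2  0  1  2  0  1  2  0  1  2
Stack A: G(23) = 2.
Stack B: G(26) = 2.
Combined Grundy value = 2 ⊕ 2 = 0.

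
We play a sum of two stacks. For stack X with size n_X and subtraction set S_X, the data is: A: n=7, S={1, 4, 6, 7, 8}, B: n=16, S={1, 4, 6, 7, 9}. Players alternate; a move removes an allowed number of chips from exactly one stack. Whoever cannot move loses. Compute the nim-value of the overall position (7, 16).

Stack A, S = {1, 4, 6, 7, 8}:
G(0) = 0
G(1) = mex{0} = 1
G(2) = mex{1} = 0
G(3) = mex{0} = 1
G(4) = mex{1,0} = 2
G(5) = mex{2,1} = 0
G(6) = mex{0,0,0} = 1
G(7) = mex{1,1,1,0} = 2
G_A(7) = 2.
Stack B, S = {1, 4, 6, 7, 9}:
n :  0  1  2  3  4  5  6  7  8  9 10 11 12 13 14 15 16
G :  0  1  0  1  2  0  1  2  3  2  0  1  2  0  1  0  1
G_B(16) = 1.
Combined Grundy value = 2 ⊕ 1 = 3.

3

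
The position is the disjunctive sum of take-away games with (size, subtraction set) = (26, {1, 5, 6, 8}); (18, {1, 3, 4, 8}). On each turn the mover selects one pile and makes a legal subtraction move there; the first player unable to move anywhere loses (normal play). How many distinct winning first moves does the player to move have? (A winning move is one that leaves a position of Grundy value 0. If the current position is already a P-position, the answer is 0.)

Pile A, S = {1, 5, 6, 8}:
G(0) = 0
G(1) = mex{0} = 1
G(2) = mex{1} = 0
G(3) = mex{0} = 1
G(4) = mex{1} = 0
G(5) = mex{0,0} = 1
G(6) = mex{1,1,0} = 2
G(7) = mex{2,0,1} = 3
G(8) = mex{3,1,0,0} = 2
G(9) = mex{2,0,1,1} = 3
G(10) = mex{3,1,0,0} = 2
G(11) = mex{2,2,1,1} = 0
G(12) = mex{0,3,2,0} = 1
G(13) = mex{1,2,3,1} = 0
G(14) = mex{0,3,2,2} = 1
G(15) = mex{1,2,3,3} = 0
G(16) = mex{0,0,2,2} = 1
G(17) = mex{1,1,0,3} = 2
G(18) = mex{2,0,1,2} = 3
G(19) = mex{3,1,0,0} = 2
G(20) = mex{2,0,1,1} = 3
G(21) = mex{3,1,0,0} = 2
G(22) = mex{2,2,1,1} = 0
G(23) = mex{0,3,2,0} = 1
G(24) = mex{1,2,3,1} = 0
G(25) = mex{0,3,2,2} = 1
G(26) = mex{1,2,3,3} = 0
G_A(26) = 0.
Pile B, S = {1, 3, 4, 8}:
G(0) = 0
G(1) = mex{0} = 1
G(2) = mex{1} = 0
G(3) = mex{0,0} = 1
G(4) = mex{1,1,0} = 2
G(5) = mex{2,0,1} = 3
G(6) = mex{3,1,0} = 2
G(7) = mex{2,2,1} = 0
G(8) = mex{0,3,2,0} = 1
G(9) = mex{1,2,3,1} = 0
G(10) = mex{0,0,2,0} = 1
G(11) = mex{1,1,0,1} = 2
G(12) = mex{2,0,1,2} = 3
G(13) = mex{3,1,0,3} = 2
G(14) = mex{2,2,1,2} = 0
G(15) = mex{0,3,2,0} = 1
G(16) = mex{1,2,3,1} = 0
G(17) = mex{0,0,2,0} = 1
G(18) = mex{1,1,0,1} = 2
G_B(18) = 2.
Combined Grundy value = 0 ⊕ 2 = 2.
A winning move leaves total XOR = 0, i.e. changes one component's Grundy value g to g ⊕ X where X is the current total.
Pile A: need g' = 0⊕2 = 2. Options: 26−1→G=1, 26−5→G=2, 26−6→G=3, 26−8→G=3. Hits: 1.
Pile B: need g' = 2⊕2 = 0. Options: 18−1→G=1, 18−3→G=1, 18−4→G=0, 18−8→G=1. Hits: 1.

2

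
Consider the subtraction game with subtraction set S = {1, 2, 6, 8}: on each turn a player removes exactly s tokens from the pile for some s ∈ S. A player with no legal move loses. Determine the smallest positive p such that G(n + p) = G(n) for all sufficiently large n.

n :  0  1  2  3  4  5  6  7  8  9 10 11 12 13 14 15 16
G :  0  1  2  0  1  2  3  0  1  2  0  1  2  3  0  1  2
G(n+7) = G(n) holds for n = 0,…,7 (a full window of length max(S) = 8), so the sequence is purely periodic with period 7.

7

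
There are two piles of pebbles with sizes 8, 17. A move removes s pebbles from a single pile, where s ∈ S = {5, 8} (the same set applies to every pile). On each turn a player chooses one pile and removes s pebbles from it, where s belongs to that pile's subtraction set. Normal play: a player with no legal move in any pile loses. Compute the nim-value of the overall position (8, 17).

All piles use S = {5, 8}:
G(0) = 0
G(1) = mex{} = 0
G(2) = mex{} = 0
G(3) = mex{} = 0
G(4) = mex{} = 0
G(5) = mex{0} = 1
G(6) = mex{0} = 1
G(7) = mex{0} = 1
G(8) = mex{0,0} = 1
G(9) = mex{0,0} = 1
G(10) = mex{1,0} = 2
G(11) = mex{1,0} = 2
G(12) = mex{1,0} = 2
G(13) = mex{1,1} = 0
G(14) = mex{1,1} = 0
G(15) = mex{2,1} = 0
G(16) = mex{2,1} = 0
G(17) = mex{2,1} = 0
Pile A: G(8) = 1.
Pile B: G(17) = 0.
Combined Grundy value = 1 ⊕ 0 = 1.

1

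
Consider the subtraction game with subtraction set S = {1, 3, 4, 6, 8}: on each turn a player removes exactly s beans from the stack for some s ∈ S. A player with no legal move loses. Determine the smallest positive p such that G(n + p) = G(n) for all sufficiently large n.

G(0) = 0
G(1) = mex{0} = 1
G(2) = mex{1} = 0
G(3) = mex{0,0} = 1
G(4) = mex{1,1,0} = 2
G(5) = mex{2,0,1} = 3
G(6) = mex{3,1,0,0} = 2
G(7) = mex{2,2,1,1} = 0
G(8) = mex{0,3,2,0,0} = 1
G(9) = mex{1,2,3,1,1} = 0
G(10) = mex{0,0,2,2,0} = 1
G(11) = mex{1,1,0,3,1} = 2
G(12) = mex{2,0,1,2,2} = 3
G(13) = mex{3,1,0,0,3} = 2
G(14) = mex{2,2,1,1,2} = 0
G(15) = mex{0,3,2,0,0} = 1
G(16) = mex{1,2,3,1,1} = 0
G(n+7) = G(n) holds for n = 0,…,7 (a full window of length max(S) = 8), so the sequence is purely periodic with period 7.

7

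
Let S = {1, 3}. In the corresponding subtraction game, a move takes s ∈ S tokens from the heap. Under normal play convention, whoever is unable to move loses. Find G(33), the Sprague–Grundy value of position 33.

1

G(0) = 0
G(1) = mex{0} = 1
G(2) = mex{1} = 0
G(3) = mex{0,0} = 1
G(4) = mex{1,1} = 0
G(5) = mex{0,0} = 1
G(6) = mex{1,1} = 0
G(7) = mex{0,0} = 1
G(8) = mex{1,1} = 0
G(9) = mex{0,0} = 1
G(10) = mex{1,1} = 0
G(11) = mex{0,0} = 1
G(12) = mex{1,1} = 0
G(13) = mex{0,0} = 1
G(14) = mex{1,1} = 0
G(15) = mex{0,0} = 1
G(16) = mex{1,1} = 0
G(17) = mex{0,0} = 1
G(18) = mex{1,1} = 0
G(19) = mex{0,0} = 1
G(20) = mex{1,1} = 0
G(21) = mex{0,0} = 1
G(22) = mex{1,1} = 0
G(23) = mex{0,0} = 1
G(24) = mex{1,1} = 0
G(25) = mex{0,0} = 1
G(26) = mex{1,1} = 0
G(27) = mex{0,0} = 1
G(28) = mex{1,1} = 0
G(29) = mex{0,0} = 1
G(30) = mex{1,1} = 0
G(31) = mex{0,0} = 1
G(32) = mex{1,1} = 0
G(33) = mex{0,0} = 1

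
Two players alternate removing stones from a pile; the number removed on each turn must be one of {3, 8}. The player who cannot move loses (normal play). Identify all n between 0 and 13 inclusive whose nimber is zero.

0, 1, 2, 6, 7, 11, 12, 13

n :  0  1  2  3  4  5  6  7  8  9 10 11 12 13
G :  0  0  0  1  1  1  0  0  2  1  1  0  0  0
P-positions are exactly the n with G(n) = 0.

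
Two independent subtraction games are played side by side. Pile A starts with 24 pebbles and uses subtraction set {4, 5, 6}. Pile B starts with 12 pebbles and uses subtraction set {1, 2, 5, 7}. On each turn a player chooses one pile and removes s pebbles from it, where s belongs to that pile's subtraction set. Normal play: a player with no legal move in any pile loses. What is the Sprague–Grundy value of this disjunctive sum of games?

1

Pile A, S = {4, 5, 6}:
G(0) = 0
G(1) = mex{} = 0
G(2) = mex{} = 0
G(3) = mex{} = 0
G(4) = mex{0} = 1
G(5) = mex{0,0} = 1
G(6) = mex{0,0,0} = 1
G(7) = mex{0,0,0} = 1
G(8) = mex{1,0,0} = 2
G(9) = mex{1,1,0} = 2
G(10) = mex{1,1,1} = 0
G(11) = mex{1,1,1} = 0
G(12) = mex{2,1,1} = 0
G(13) = mex{2,2,1} = 0
G(14) = mex{0,2,2} = 1
G(15) = mex{0,0,2} = 1
G(16) = mex{0,0,0} = 1
G(17) = mex{0,0,0} = 1
G(18) = mex{1,0,0} = 2
G(19) = mex{1,1,0} = 2
G(20) = mex{1,1,1} = 0
G(21) = mex{1,1,1} = 0
G(22) = mex{2,1,1} = 0
G(23) = mex{2,2,1} = 0
G(24) = mex{0,2,2} = 1
G_A(24) = 1.
Pile B, S = {1, 2, 5, 7}:
n :  0  1  2  3  4  5  6  7  8  9 10 11 12
G :  0  1  2  0  1  2  0  1  2  0  1  2  0
G_B(12) = 0.
Combined Grundy value = 1 ⊕ 0 = 1.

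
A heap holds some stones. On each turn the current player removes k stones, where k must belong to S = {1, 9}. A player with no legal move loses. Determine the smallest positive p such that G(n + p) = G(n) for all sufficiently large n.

2

G(0) = 0
G(1) = mex{0} = 1
G(2) = mex{1} = 0
G(3) = mex{0} = 1
G(4) = mex{1} = 0
G(5) = mex{0} = 1
G(6) = mex{1} = 0
G(7) = mex{0} = 1
G(8) = mex{1} = 0
G(9) = mex{0,0} = 1
G(10) = mex{1,1} = 0
G(11) = mex{0,0} = 1
G(12) = mex{1,1} = 0
G(13) = mex{0,0} = 1
G(14) = mex{1,1} = 0
G(n+2) = G(n) holds for n = 0,…,8 (a full window of length max(S) = 9), so the sequence is purely periodic with period 2.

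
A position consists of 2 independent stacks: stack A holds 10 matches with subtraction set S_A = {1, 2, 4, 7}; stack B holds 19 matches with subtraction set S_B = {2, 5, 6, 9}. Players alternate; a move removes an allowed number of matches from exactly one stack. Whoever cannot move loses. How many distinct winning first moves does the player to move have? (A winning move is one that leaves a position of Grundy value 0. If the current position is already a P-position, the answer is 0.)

7

Stack A, S = {1, 2, 4, 7}:
G(0) = 0
G(1) = mex{0} = 1
G(2) = mex{1,0} = 2
G(3) = mex{2,1} = 0
G(4) = mex{0,2,0} = 1
G(5) = mex{1,0,1} = 2
G(6) = mex{2,1,2} = 0
G(7) = mex{0,2,0,0} = 1
G(8) = mex{1,0,1,1} = 2
G(9) = mex{2,1,2,2} = 0
G(10) = mex{0,2,0,0} = 1
G_A(10) = 1.
Stack B, S = {2, 5, 6, 9}:
G(0) = 0
G(1) = mex{} = 0
G(2) = mex{0} = 1
G(3) = mex{0} = 1
G(4) = mex{1} = 0
G(5) = mex{1,0} = 2
G(6) = mex{0,0,0} = 1
G(7) = mex{2,1,0} = 3
G(8) = mex{1,1,1} = 0
G(9) = mex{3,0,1,0} = 2
G(10) = mex{0,2,0,0} = 1
G(11) = mex{2,1,2,1} = 0
G(12) = mex{1,3,1,1} = 0
G(13) = mex{0,0,3,0} = 1
G(14) = mex{0,2,0,2} = 1
G(15) = mex{1,1,2,1} = 0
G(16) = mex{1,0,1,3} = 2
G(17) = mex{0,0,0,0} = 1
G(18) = mex{2,1,0,2} = 3
G(19) = mex{1,1,1,1} = 0
G_B(19) = 0.
Combined Grundy value = 1 ⊕ 0 = 1.
A winning move leaves total XOR = 0, i.e. changes one component's Grundy value g to g ⊕ X where X is the current total.
Stack A: need g' = 1⊕1 = 0. Options: 10−1→G=0, 10−2→G=2, 10−4→G=0, 10−7→G=0. Hits: 3.
Stack B: need g' = 0⊕1 = 1. Options: 19−2→G=1, 19−5→G=1, 19−6→G=1, 19−9→G=1. Hits: 4.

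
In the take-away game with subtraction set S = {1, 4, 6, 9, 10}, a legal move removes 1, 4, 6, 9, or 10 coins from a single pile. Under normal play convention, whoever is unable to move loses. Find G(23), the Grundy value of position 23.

n :  0  1  2  3  4  5  6  7  8  9 10 11 12 13 14 15 16 17 18 19 20 21 22 23
G :  0  1  0  1  2  0  1  0  1  2  3  2  3  4  5  3  2  3  0  1  0  1  5  0

0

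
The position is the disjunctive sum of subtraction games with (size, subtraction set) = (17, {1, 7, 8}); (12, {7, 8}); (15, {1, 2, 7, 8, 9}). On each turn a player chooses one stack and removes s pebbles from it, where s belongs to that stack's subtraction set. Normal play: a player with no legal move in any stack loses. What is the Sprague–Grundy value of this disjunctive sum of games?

2

Stack A, S = {1, 7, 8}:
G(0) = 0
G(1) = mex{0} = 1
G(2) = mex{1} = 0
G(3) = mex{0} = 1
G(4) = mex{1} = 0
G(5) = mex{0} = 1
G(6) = mex{1} = 0
G(7) = mex{0,0} = 1
G(8) = mex{1,1,0} = 2
G(9) = mex{2,0,1} = 3
G(10) = mex{3,1,0} = 2
G(11) = mex{2,0,1} = 3
G(12) = mex{3,1,0} = 2
G(13) = mex{2,0,1} = 3
G(14) = mex{3,1,0} = 2
G(15) = mex{2,2,1} = 0
G(16) = mex{0,3,2} = 1
G(17) = mex{1,2,3} = 0
G_A(17) = 0.
Stack B, S = {7, 8}:
G(0) = 0
G(1) = mex{} = 0
G(2) = mex{} = 0
G(3) = mex{} = 0
G(4) = mex{} = 0
G(5) = mex{} = 0
G(6) = mex{} = 0
G(7) = mex{0} = 1
G(8) = mex{0,0} = 1
G(9) = mex{0,0} = 1
G(10) = mex{0,0} = 1
G(11) = mex{0,0} = 1
G(12) = mex{0,0} = 1
G_B(12) = 1.
Stack C, S = {1, 2, 7, 8, 9}:
G(0) = 0
G(1) = mex{0} = 1
G(2) = mex{1,0} = 2
G(3) = mex{2,1} = 0
G(4) = mex{0,2} = 1
G(5) = mex{1,0} = 2
G(6) = mex{2,1} = 0
G(7) = mex{0,2,0} = 1
G(8) = mex{1,0,1,0} = 2
G(9) = mex{2,1,2,1,0} = 3
G(10) = mex{3,2,0,2,1} = 4
G(11) = mex{4,3,1,0,2} = 5
G(12) = mex{5,4,2,1,0} = 3
G(13) = mex{3,5,0,2,1} = 4
G(14) = mex{4,3,1,0,2} = 5
G(15) = mex{5,4,2,1,0} = 3
G_C(15) = 3.
Combined Grundy value = 0 ⊕ 1 ⊕ 3 = 2.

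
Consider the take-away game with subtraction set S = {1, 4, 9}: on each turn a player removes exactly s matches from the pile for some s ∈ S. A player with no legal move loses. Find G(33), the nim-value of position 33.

G(0) = 0
G(1) = mex{0} = 1
G(2) = mex{1} = 0
G(3) = mex{0} = 1
G(4) = mex{1,0} = 2
G(5) = mex{2,1} = 0
G(6) = mex{0,0} = 1
G(7) = mex{1,1} = 0
G(8) = mex{0,2} = 1
G(9) = mex{1,0,0} = 2
G(10) = mex{2,1,1} = 0
G(11) = mex{0,0,0} = 1
G(12) = mex{1,1,1} = 0
G(13) = mex{0,2,2} = 1
G(14) = mex{1,0,0} = 2
G(15) = mex{2,1,1} = 0
G(16) = mex{0,0,0} = 1
G(17) = mex{1,1,1} = 0
G(18) = mex{0,2,2} = 1
G(19) = mex{1,0,0} = 2
G(20) = mex{2,1,1} = 0
G(21) = mex{0,0,0} = 1
G(22) = mex{1,1,1} = 0
G(23) = mex{0,2,2} = 1
G(24) = mex{1,0,0} = 2
G(25) = mex{2,1,1} = 0
G(26) = mex{0,0,0} = 1
G(27) = mex{1,1,1} = 0
G(28) = mex{0,2,2} = 1
G(29) = mex{1,0,0} = 2
G(30) = mex{2,1,1} = 0
G(31) = mex{0,0,0} = 1
G(32) = mex{1,1,1} = 0
G(33) = mex{0,2,2} = 1

1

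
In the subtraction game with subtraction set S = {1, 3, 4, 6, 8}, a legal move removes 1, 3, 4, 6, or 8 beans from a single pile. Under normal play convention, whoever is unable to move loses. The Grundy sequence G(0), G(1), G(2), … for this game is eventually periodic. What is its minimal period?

7

G(0) = 0
G(1) = mex{0} = 1
G(2) = mex{1} = 0
G(3) = mex{0,0} = 1
G(4) = mex{1,1,0} = 2
G(5) = mex{2,0,1} = 3
G(6) = mex{3,1,0,0} = 2
G(7) = mex{2,2,1,1} = 0
G(8) = mex{0,3,2,0,0} = 1
G(9) = mex{1,2,3,1,1} = 0
G(10) = mex{0,0,2,2,0} = 1
G(11) = mex{1,1,0,3,1} = 2
G(12) = mex{2,0,1,2,2} = 3
G(13) = mex{3,1,0,0,3} = 2
G(14) = mex{2,2,1,1,2} = 0
G(15) = mex{0,3,2,0,0} = 1
G(16) = mex{1,2,3,1,1} = 0
G(n+7) = G(n) holds for n = 0,…,7 (a full window of length max(S) = 8), so the sequence is purely periodic with period 7.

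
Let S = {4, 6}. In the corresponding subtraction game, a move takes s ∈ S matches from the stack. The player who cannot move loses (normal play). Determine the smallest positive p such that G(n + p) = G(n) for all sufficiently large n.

10

n :  0  1  2  3  4  5  6  7  8  9 10 11 12 13 14 15 16 17 18 19 20 21
G :  0  0  0  0  1  1  1  1  2  2  0  0  0  0  1  1  1  1  2  2  0  0
G(n+10) = G(n) holds for n = 0,…,5 (a full window of length max(S) = 6), so the sequence is purely periodic with period 10.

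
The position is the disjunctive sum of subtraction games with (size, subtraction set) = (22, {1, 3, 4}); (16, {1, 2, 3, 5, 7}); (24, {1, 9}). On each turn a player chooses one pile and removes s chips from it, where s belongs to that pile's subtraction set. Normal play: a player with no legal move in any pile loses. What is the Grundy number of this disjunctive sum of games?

Pile A, S = {1, 3, 4}:
n :  0  1  2  3  4  5  6  7  8  9 10 11 12 13 14 15 16 17 18 19 20 21 22
G :  0  1  0  1  2  3  2  0  1  0  1  2  3  2  0  1  0  1  2  3  2  0  1
G_A(22) = 1.
Pile B, S = {1, 2, 3, 5, 7}:
n :  0  1  2  3  4  5  6  7  8  9 10 11 12 13 14 15 16
G :  0  1  2  3  0  1  2  3  0  1  2  3  0  1  2  3  0
G_B(16) = 0.
Pile C, S = {1, 9}:
n :  0  1  2  3  4  5  6  7  8  9 10 11 12 13 14 15 16 17 18 19 20 21 22 23 24
G :  0  1  0  1  0  1  0  1  0  1  0  1  0  1  0  1  0  1  0  1  0  1  0  1  0
G_C(24) = 0.
Combined Grundy value = 1 ⊕ 0 ⊕ 0 = 1.

1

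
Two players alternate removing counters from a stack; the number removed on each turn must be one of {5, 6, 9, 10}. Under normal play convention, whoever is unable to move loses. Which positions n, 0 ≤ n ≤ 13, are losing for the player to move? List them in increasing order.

0, 1, 2, 3, 4

G(0) = 0
G(1) = mex{} = 0
G(2) = mex{} = 0
G(3) = mex{} = 0
G(4) = mex{} = 0
G(5) = mex{0} = 1
G(6) = mex{0,0} = 1
G(7) = mex{0,0} = 1
G(8) = mex{0,0} = 1
G(9) = mex{0,0,0} = 1
G(10) = mex{1,0,0,0} = 2
G(11) = mex{1,1,0,0} = 2
G(12) = mex{1,1,0,0} = 2
G(13) = mex{1,1,0,0} = 2
P-positions are exactly the n with G(n) = 0.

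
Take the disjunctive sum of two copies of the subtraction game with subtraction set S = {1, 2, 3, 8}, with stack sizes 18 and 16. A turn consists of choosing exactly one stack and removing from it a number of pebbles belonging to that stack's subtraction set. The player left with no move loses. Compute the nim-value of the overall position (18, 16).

All stacks use S = {1, 2, 3, 8}:
G(0) = 0
G(1) = mex{0} = 1
G(2) = mex{1,0} = 2
G(3) = mex{2,1,0} = 3
G(4) = mex{3,2,1} = 0
G(5) = mex{0,3,2} = 1
G(6) = mex{1,0,3} = 2
G(7) = mex{2,1,0} = 3
G(8) = mex{3,2,1,0} = 4
G(9) = mex{4,3,2,1} = 0
G(10) = mex{0,4,3,2} = 1
G(11) = mex{1,0,4,3} = 2
G(12) = mex{2,1,0,0} = 3
G(13) = mex{3,2,1,1} = 0
G(14) = mex{0,3,2,2} = 1
G(15) = mex{1,0,3,3} = 2
G(16) = mex{2,1,0,4} = 3
G(17) = mex{3,2,1,0} = 4
G(18) = mex{4,3,2,1} = 0
Stack A: G(18) = 0.
Stack B: G(16) = 3.
Combined Grundy value = 0 ⊕ 3 = 3.

3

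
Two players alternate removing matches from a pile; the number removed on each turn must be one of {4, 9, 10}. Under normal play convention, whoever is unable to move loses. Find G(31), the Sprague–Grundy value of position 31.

n :  0  1  2  3  4  5  6  7  8  9 10 11 12 13 14 15 16 17 18 19 20 21 22 23 24 25 26 27 28 29 30 31
G :  0  0  0  0  1  1  1  1  0  2  2  2  1  3  0  0  0  2  1  1  1  0  0  2  2  1  1  0  0  0  2  1

1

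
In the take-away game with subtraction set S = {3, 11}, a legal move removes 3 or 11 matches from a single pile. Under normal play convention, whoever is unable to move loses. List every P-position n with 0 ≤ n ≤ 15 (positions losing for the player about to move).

0, 1, 2, 6, 7, 8, 14, 15

n :  0  1  2  3  4  5  6  7  8  9 10 11 12 13 14 15
G :  0  0  0  1  1  1  0  0  0  1  1  1  2  2  0  0
P-positions are exactly the n with G(n) = 0.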